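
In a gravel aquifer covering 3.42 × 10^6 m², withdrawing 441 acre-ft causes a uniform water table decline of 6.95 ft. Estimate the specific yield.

Sy ≈ 0.075

Δh = 6.95 ft = 2.118 m
ΔV = 441 acre-ft = 5.44 × 10^5 m³
Sy = ΔV / (A × Δh) = 5.44 × 10^5 m³ / (3.42 × 10^6 m² × 2.118 m) = 0.07508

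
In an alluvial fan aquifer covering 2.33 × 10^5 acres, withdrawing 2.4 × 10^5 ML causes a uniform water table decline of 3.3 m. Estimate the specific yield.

A = 2.33 × 10^5 acres = 9.429 × 10^8 m²
ΔV = 2.4 × 10^5 ML = 2.4 × 10^8 m³
Sy = ΔV / (A × Δh) = 2.4 × 10^8 m³ / (9.429 × 10^8 m² × 3.3 m) = 0.07713

Sy ≈ 0.077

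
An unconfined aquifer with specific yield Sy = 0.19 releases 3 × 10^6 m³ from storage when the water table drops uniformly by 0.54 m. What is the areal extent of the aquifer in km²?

A ≈ 29.2 km²

A = ΔV / (Sy × Δh) = 3 × 10^6 / (0.19 × 0.54) = 2.924 × 10^7 m²
A = 2.924 × 10^7 m² = 29.24 km²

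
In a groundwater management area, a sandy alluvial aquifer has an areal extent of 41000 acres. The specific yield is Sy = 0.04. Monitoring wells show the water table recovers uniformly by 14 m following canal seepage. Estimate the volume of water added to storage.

ΔV ≈ 9.29 × 10^7 m³

A = 41000 acres = 1.659 × 10^8 m²
ΔV = Sy × A × Δh = 0.04 × 1.659 × 10^8 m² × 14 m = 9.292 × 10^7 m³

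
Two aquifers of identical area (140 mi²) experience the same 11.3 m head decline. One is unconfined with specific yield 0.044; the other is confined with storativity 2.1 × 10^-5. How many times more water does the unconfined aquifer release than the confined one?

ΔV_u / ΔV_c ≈ 2100

A = 140 mi² = 3.626 × 10^8 m²
Unconfined: ΔV_u = Sy × A × Δh = 0.044 × 3.626 × 10^8 × 11.3 = 1.803 × 10^8 m³
Confined: ΔV_c = S × A × Δh = 2.1 × 10^-5 × 3.626 × 10^8 × 11.3 = 86040 m³
Ratio = ΔV_u / ΔV_c = Sy / S = 0.044 / 2.1 × 10^-5 = 2095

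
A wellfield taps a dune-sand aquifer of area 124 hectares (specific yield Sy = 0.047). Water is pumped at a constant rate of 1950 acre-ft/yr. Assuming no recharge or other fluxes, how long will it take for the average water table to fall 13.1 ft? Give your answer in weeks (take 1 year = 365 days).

A = 124 hectares = 1.24 × 10^6 m²
Δh = 13.1 ft = 3.993 m
ΔV = Sy × A × Δh = 0.047 × 1.24 × 10^6 × 3.993 = 2.327 × 10^5 m³
Q = 1950 acre-ft/yr = 6590 m³/d
t = ΔV / Q = 2.327 × 10^5 m³ / 6590 m³/d = 35.31 d
t = 35.31 d ≈ 5.045 weeks

t ≈ 5.04 weeks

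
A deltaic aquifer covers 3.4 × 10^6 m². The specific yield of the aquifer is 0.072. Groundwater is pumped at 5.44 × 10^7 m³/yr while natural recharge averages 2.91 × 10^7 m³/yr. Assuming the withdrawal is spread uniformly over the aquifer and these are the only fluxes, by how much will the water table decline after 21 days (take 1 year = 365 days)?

Net abstraction = 5.44 × 10^7 − 2.91 × 10^7 = 2.53 × 10^7 m³/yr
Q_net = 2.53 × 10^7 m³/yr = 69320 m³/d
ΔV = Q × t = 69320 m³/d × 21 d = 1.456 × 10^6 m³
Δh = ΔV / (Sy × A) = 1.456 × 10^6 / (0.072 × 3.4 × 10^6) = 5.946 m

Δh ≈ 5.95 m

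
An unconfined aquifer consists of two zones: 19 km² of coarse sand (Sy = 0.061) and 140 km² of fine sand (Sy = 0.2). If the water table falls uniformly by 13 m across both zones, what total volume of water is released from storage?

ΔV ≈ 3.79 × 10^8 m³

A₁ = 19 km² = 1.9 × 10^7 m²; A₂ = 140 km² = 1.4 × 10^8 m²
ΔV₁ = 0.061 × 1.9 × 10^7 × 13 = 1.507 × 10^7 m³
ΔV₂ = 0.2 × 1.4 × 10^8 × 13 = 3.64 × 10^8 m³
ΔV = ΔV₁ + ΔV₂ = 3.791 × 10^8 m³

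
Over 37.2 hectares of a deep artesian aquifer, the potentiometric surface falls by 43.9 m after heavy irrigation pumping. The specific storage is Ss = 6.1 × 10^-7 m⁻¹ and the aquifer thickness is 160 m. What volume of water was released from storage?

S = Ss × b = 6.1 × 10^-7 m⁻¹ × 160 m = 9.76 × 10^-5
A = 37.2 hectares = 3.72 × 10^5 m²
ΔV = S × A × Δh = 9.76 × 10^-5 × 3.72 × 10^5 m² × 43.9 m = 1594 m³

ΔV ≈ 1590 m³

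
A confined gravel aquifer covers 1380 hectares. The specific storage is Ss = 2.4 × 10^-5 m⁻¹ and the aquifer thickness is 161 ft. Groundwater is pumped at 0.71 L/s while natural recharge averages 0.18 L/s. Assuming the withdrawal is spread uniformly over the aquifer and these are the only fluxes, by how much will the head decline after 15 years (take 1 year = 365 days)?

b = 161 ft = 49.07 m
S = Ss × b = 2.4 × 10^-5 m⁻¹ × 49.07 m = 1.178 × 10^-3
A = 1380 hectares = 1.38 × 10^7 m²
Net abstraction = 0.71 − 0.18 = 0.53 L/s
Q_net = 0.53 L/s = 45.79 m³/d
t = 15 years = 5475 d
ΔV = Q × t = 45.79 m³/d × 5475 d = 2.507 × 10^5 m³
Δh = ΔV / (S × A) = 2.507 × 10^5 / (0.001178 × 1.38 × 10^7) = 15.43 m

Δh ≈ 15.4 m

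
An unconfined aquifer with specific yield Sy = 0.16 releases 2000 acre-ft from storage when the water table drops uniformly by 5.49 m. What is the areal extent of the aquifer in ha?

ΔV = 2000 acre-ft = 2.467 × 10^6 m³
A = ΔV / (Sy × Δh) = 2.467 × 10^6 / (0.16 × 5.49) = 2.808 × 10^6 m²
A = 2.808 × 10^6 m² = 280.8 ha

A ≈ 281 ha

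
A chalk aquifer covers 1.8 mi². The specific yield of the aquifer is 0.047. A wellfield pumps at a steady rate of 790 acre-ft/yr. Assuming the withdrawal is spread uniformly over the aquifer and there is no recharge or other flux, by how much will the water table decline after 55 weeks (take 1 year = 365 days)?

A = 1.8 mi² = 4.662 × 10^6 m²
Q = 790 acre-ft/yr = 2670 m³/d
t = 55 weeks = 385 d
ΔV = Q × t = 2670 m³/d × 385 d = 1.028 × 10^6 m³
Δh = ΔV / (Sy × A) = 1.028 × 10^6 / (0.047 × 4.662 × 10^6) = 4.691 m

Δh ≈ 4.69 m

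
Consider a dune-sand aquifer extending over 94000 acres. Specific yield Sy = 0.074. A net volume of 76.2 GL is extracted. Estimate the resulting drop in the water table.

Δh ≈ 2.71 m

A = 94000 acres = 3.804 × 10^8 m²
ΔV = 76.2 GL = 7.62 × 10^7 m³
Δh = ΔV / (Sy × A) = 7.62 × 10^7 m³ / (0.074 × 3.804 × 10^8 m²) = 2.707 m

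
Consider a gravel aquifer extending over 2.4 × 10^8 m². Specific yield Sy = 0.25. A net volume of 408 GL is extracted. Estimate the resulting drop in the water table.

Δh ≈ 6.8 m

ΔV = 408 GL = 4.08 × 10^8 m³
Δh = ΔV / (Sy × A) = 4.08 × 10^8 m³ / (0.25 × 2.4 × 10^8 m²) = 6.8 m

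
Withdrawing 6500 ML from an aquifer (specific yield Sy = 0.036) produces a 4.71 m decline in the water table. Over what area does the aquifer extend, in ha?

A ≈ 3830 ha

ΔV = 6500 ML = 6.5 × 10^6 m³
A = ΔV / (Sy × Δh) = 6.5 × 10^6 / (0.036 × 4.71) = 3.833 × 10^7 m²
A = 3.833 × 10^7 m² = 3833 ha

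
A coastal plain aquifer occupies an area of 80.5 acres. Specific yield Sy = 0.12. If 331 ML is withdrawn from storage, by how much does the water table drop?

A = 80.5 acres = 3.258 × 10^5 m²
ΔV = 331 ML = 3.31 × 10^5 m³
Δh = ΔV / (Sy × A) = 3.31 × 10^5 m³ / (0.12 × 3.258 × 10^5 m²) = 8.467 m

Δh ≈ 8.47 m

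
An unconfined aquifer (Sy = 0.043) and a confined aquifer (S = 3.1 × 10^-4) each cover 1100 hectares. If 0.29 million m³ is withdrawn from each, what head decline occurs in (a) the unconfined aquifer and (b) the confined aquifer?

A = 1100 hectares = 1.1 × 10^7 m²
ΔV = 0.29 million m³ = 2.9 × 10^5 m³
Unconfined: Δh_u = ΔV/(Sy·A) = 2.9 × 10^5/(0.043 × 1.1 × 10^7) = 0.6131 m
Confined: Δh_c = ΔV/(S·A) = 2.9 × 10^5/(3.1 × 10^-4 × 1.1 × 10^7) = 85.04 m

Δh_u ≈ 0.613 m; Δh_c ≈ 85 m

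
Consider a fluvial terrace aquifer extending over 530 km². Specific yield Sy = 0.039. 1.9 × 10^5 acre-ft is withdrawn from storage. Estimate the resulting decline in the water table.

A = 530 km² = 5.3 × 10^8 m²
ΔV = 1.9 × 10^5 acre-ft = 2.344 × 10^8 m³
Δh = ΔV / (Sy × A) = 2.344 × 10^8 m³ / (0.039 × 5.3 × 10^8 m²) = 11.34 m

Δh ≈ 11.3 m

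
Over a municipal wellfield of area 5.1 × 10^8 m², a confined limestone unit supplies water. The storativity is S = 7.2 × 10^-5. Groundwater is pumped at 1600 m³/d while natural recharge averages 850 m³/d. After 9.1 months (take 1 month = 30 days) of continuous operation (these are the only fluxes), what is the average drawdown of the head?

Δh ≈ 5.58 m

Net abstraction = 1600 − 850 = 750 m³/d
t = 9.1 months = 273 d
ΔV = Q × t = 750 m³/d × 273 d = 2.047 × 10^5 m³
Δh = ΔV / (S × A) = 2.047 × 10^5 / (7.2 × 10^-5 × 5.1 × 10^8) = 5.576 m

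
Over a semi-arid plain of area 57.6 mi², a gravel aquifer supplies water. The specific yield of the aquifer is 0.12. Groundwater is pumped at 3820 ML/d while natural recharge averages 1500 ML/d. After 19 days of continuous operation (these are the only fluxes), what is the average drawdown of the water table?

Δh ≈ 2.46 m

A = 57.6 mi² = 1.492 × 10^8 m²
Net abstraction = 3820 − 1500 = 2320 ML/d
Q_net = 2320 ML/d = 2.32 × 10^6 m³/d
ΔV = Q × t = 2.32 × 10^6 m³/d × 19 d = 4.408 × 10^7 m³
Δh = ΔV / (Sy × A) = 4.408 × 10^7 / (0.12 × 1.492 × 10^8) = 2.462 m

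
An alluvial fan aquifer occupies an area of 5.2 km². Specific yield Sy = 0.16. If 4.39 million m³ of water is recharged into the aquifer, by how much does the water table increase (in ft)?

A = 5.2 km² = 5.2 × 10^6 m²
ΔV = 4.39 million m³ = 4.39 × 10^6 m³
Δh = ΔV / (Sy × A) = 4.39 × 10^6 m³ / (0.16 × 5.2 × 10^6 m²) = 5.276 m
Δh = 5.276 m = 17.31 ft

Δh ≈ 17.3 ft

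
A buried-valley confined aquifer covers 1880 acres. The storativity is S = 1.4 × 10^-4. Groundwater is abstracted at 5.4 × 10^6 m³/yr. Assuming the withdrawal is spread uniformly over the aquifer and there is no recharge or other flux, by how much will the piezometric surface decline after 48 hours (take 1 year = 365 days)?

A = 1880 acres = 7.608 × 10^6 m²
Q = 5.4 × 10^6 m³/yr = 14790 m³/d
t = 48 hours = 2 d
ΔV = Q × t = 14790 m³/d × 2 d = 29590 m³
Δh = ΔV / (S × A) = 29590 / (1.4 × 10^-4 × 7.608 × 10^6) = 27.78 m

Δh ≈ 27.8 m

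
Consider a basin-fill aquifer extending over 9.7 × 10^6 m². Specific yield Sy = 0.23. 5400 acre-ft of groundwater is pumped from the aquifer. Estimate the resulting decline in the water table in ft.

Δh ≈ 9.8 ft

ΔV = 5400 acre-ft = 6.661 × 10^6 m³
Δh = ΔV / (Sy × A) = 6.661 × 10^6 m³ / (0.23 × 9.7 × 10^6 m²) = 2.986 m
Δh = 2.986 m = 9.795 ft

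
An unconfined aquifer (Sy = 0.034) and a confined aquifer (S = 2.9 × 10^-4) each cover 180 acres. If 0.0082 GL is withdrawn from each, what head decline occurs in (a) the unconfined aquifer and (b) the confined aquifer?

A = 180 acres = 7.284 × 10^5 m²
ΔV = 0.0082 GL = 8200 m³
Unconfined: Δh_u = ΔV/(Sy·A) = 8200/(0.034 × 7.284 × 10^5) = 0.3311 m
Confined: Δh_c = ΔV/(S·A) = 8200/(2.9 × 10^-4 × 7.284 × 10^5) = 38.82 m

Δh_u ≈ 0.331 m; Δh_c ≈ 38.8 m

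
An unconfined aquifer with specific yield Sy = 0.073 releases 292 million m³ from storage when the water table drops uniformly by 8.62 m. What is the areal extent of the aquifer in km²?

A ≈ 464 km²

ΔV = 292 million m³ = 2.92 × 10^8 m³
A = ΔV / (Sy × Δh) = 2.92 × 10^8 / (0.073 × 8.62) = 4.64 × 10^8 m²
A = 4.64 × 10^8 m² = 464 km²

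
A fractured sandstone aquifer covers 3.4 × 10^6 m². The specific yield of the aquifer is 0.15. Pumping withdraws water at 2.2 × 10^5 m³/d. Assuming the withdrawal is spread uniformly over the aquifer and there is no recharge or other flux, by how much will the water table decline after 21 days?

Δh ≈ 9.06 m

ΔV = Q × t = 2.2 × 10^5 m³/d × 21 d = 4.62 × 10^6 m³
Δh = ΔV / (Sy × A) = 4.62 × 10^6 / (0.15 × 3.4 × 10^6) = 9.059 m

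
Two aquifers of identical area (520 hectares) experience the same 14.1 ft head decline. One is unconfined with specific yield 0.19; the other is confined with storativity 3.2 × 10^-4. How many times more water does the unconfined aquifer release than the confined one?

ΔV_u / ΔV_c ≈ 594

A = 520 hectares = 5.2 × 10^6 m²
Δh = 14.1 ft = 4.298 m
Unconfined: ΔV_u = Sy × A × Δh = 0.19 × 5.2 × 10^6 × 4.298 = 4.246 × 10^6 m³
Confined: ΔV_c = S × A × Δh = 3.2 × 10^-4 × 5.2 × 10^6 × 4.298 = 7151 m³
Ratio = ΔV_u / ΔV_c = Sy / S = 0.19 / 3.2 × 10^-4 = 593.7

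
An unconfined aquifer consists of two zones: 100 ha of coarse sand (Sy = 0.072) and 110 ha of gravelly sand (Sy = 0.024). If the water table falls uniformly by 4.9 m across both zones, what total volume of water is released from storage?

A₁ = 100 ha = 1 × 10^6 m²; A₂ = 110 ha = 1.1 × 10^6 m²
ΔV₁ = 0.072 × 1 × 10^6 × 4.9 = 3.528 × 10^5 m³
ΔV₂ = 0.024 × 1.1 × 10^6 × 4.9 = 1.294 × 10^5 m³
ΔV = ΔV₁ + ΔV₂ = 4.822 × 10^5 m³

ΔV ≈ 4.82 × 10^5 m³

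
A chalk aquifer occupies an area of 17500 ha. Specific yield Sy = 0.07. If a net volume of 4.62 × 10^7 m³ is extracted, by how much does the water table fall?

A = 17500 ha = 1.75 × 10^8 m²
Δh = ΔV / (Sy × A) = 4.62 × 10^7 m³ / (0.07 × 1.75 × 10^8 m²) = 3.771 m

Δh ≈ 3.77 m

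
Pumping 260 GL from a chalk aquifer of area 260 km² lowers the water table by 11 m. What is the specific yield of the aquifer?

A = 260 km² = 2.6 × 10^8 m²
ΔV = 260 GL = 2.6 × 10^8 m³
Sy = ΔV / (A × Δh) = 2.6 × 10^8 m³ / (2.6 × 10^8 m² × 11 m) = 0.09091

Sy ≈ 0.091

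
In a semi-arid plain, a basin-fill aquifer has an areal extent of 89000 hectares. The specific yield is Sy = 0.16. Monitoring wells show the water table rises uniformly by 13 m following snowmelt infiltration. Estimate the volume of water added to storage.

ΔV ≈ 1.85 × 10^9 m³

A = 89000 hectares = 8.9 × 10^8 m²
ΔV = Sy × A × Δh = 0.16 × 8.9 × 10^8 m² × 13 m = 1.851 × 10^9 m³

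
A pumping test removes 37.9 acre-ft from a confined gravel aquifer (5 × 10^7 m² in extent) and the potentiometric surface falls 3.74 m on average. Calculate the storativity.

S ≈ 2.5 × 10^-4

ΔV = 37.9 acre-ft = 46750 m³
S = ΔV / (A × Δh) = 46750 m³ / (5 × 10^7 m² × 3.74 m) = 2.5 × 10^-4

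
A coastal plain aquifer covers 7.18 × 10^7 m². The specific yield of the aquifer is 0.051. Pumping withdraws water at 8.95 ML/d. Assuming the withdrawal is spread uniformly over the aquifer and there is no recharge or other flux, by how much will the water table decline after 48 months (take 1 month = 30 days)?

Δh ≈ 3.52 m

Q = 8.95 ML/d = 8950 m³/d
t = 48 months = 1440 d
ΔV = Q × t = 8950 m³/d × 1440 d = 1.289 × 10^7 m³
Δh = ΔV / (Sy × A) = 1.289 × 10^7 / (0.051 × 7.18 × 10^7) = 3.52 m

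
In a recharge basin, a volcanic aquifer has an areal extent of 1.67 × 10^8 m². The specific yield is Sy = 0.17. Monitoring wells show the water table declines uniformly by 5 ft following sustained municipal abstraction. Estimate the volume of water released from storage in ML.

ΔV ≈ 43300 ML

Δh = 5 ft = 1.524 m
ΔV = Sy × A × Δh = 0.17 × 1.67 × 10^8 m² × 1.524 m = 4.327 × 10^7 m³
ΔV = 4.327 × 10^7 m³ = 43270 ML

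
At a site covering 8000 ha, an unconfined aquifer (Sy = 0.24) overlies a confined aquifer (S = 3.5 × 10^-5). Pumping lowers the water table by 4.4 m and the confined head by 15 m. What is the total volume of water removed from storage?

ΔV ≈ 8.45 × 10^7 m³

A = 8000 ha = 8 × 10^7 m²
Unconfined: ΔV_u = Sy × A × Δh_u = 0.24 × 8 × 10^7 × 4.4 = 8.448 × 10^7 m³
Confined: ΔV_c = S × A × Δh_c = 3.5 × 10^-5 × 8 × 10^7 × 15 = 42000 m³
Total ΔV = 8.448 × 10^7 + 42000 = 8.452 × 10^7 m³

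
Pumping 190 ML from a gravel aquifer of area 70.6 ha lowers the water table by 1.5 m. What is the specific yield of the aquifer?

A = 70.6 ha = 7.06 × 10^5 m²
ΔV = 190 ML = 1.9 × 10^5 m³
Sy = ΔV / (A × Δh) = 1.9 × 10^5 m³ / (7.06 × 10^5 m² × 1.5 m) = 0.1794

Sy ≈ 0.18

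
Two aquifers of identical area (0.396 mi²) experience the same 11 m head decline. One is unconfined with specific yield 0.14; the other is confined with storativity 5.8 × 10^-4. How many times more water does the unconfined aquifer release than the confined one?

ΔV_u / ΔV_c ≈ 241

A = 0.396 mi² = 1.026 × 10^6 m²
Unconfined: ΔV_u = Sy × A × Δh = 0.14 × 1.026 × 10^6 × 11 = 1.579 × 10^6 m³
Confined: ΔV_c = S × A × Δh = 5.8 × 10^-4 × 1.026 × 10^6 × 11 = 6544 m³
Ratio = ΔV_u / ΔV_c = Sy / S = 0.14 / 5.8 × 10^-4 = 241.4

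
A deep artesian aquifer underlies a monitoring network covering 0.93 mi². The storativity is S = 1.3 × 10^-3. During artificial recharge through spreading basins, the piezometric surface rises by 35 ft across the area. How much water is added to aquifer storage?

A = 0.93 mi² = 2.409 × 10^6 m²
Δh = 35 ft = 10.67 m
ΔV = S × A × Δh = 0.0013 × 2.409 × 10^6 m² × 10.67 m = 33400 m³

ΔV ≈ 33400 m³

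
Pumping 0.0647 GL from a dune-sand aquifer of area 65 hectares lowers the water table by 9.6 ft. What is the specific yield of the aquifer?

A = 65 hectares = 6.5 × 10^5 m²
Δh = 9.6 ft = 2.926 m
ΔV = 0.0647 GL = 64700 m³
Sy = ΔV / (A × Δh) = 64700 m³ / (6.5 × 10^5 m² × 2.926 m) = 0.03402

Sy ≈ 0.034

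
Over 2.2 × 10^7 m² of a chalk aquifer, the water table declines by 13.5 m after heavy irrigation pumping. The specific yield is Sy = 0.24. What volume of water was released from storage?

ΔV = Sy × A × Δh = 0.24 × 2.2 × 10^7 m² × 13.5 m = 7.128 × 10^7 m³

ΔV ≈ 7.13 × 10^7 m³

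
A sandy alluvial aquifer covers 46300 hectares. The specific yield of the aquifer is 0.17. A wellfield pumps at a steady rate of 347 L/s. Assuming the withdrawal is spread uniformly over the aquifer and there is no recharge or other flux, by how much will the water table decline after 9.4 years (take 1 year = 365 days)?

Δh ≈ 1.31 m

A = 46300 hectares = 4.63 × 10^8 m²
Q = 347 L/s = 29980 m³/d
t = 9.4 years = 3431 d
ΔV = Q × t = 29980 m³/d × 3431 d = 1.029 × 10^8 m³
Δh = ΔV / (Sy × A) = 1.029 × 10^8 / (0.17 × 4.63 × 10^8) = 1.307 m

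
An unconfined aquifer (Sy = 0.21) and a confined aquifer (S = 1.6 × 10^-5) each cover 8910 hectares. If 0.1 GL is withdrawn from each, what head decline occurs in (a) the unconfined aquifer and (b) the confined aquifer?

A = 8910 hectares = 8.91 × 10^7 m²
ΔV = 0.1 GL = 1 × 10^5 m³
Unconfined: Δh_u = ΔV/(Sy·A) = 1 × 10^5/(0.21 × 8.91 × 10^7) = 0.005344 m
Confined: Δh_c = ΔV/(S·A) = 1 × 10^5/(1.6 × 10^-5 × 8.91 × 10^7) = 70.15 m

Δh_u ≈ 0.00534 m; Δh_c ≈ 70.1 m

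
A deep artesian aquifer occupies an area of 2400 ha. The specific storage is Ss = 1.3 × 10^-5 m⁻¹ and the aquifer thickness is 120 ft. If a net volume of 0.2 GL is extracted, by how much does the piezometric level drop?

b = 120 ft = 36.58 m
S = Ss × b = 1.3 × 10^-5 m⁻¹ × 36.58 m = 4.755 × 10^-4
A = 2400 ha = 2.4 × 10^7 m²
ΔV = 0.2 GL = 2 × 10^5 m³
Δh = ΔV / (S × A) = 2 × 10^5 m³ / (4.755 × 10^-4 × 2.4 × 10^7 m²) = 17.53 m

Δh ≈ 17.5 m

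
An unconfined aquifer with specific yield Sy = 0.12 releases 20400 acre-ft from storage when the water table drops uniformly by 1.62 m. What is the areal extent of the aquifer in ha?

A ≈ 12900 ha

ΔV = 20400 acre-ft = 2.516 × 10^7 m³
A = ΔV / (Sy × Δh) = 2.516 × 10^7 / (0.12 × 1.62) = 1.294 × 10^8 m²
A = 1.294 × 10^8 m² = 12940 ha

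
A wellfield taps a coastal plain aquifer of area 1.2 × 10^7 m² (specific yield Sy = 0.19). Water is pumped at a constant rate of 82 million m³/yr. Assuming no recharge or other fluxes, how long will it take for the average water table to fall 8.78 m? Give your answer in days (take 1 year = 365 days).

ΔV = Sy × A × Δh = 0.19 × 1.2 × 10^7 × 8.78 = 2.002 × 10^7 m³
Q = 82 million m³/yr = 2.247 × 10^5 m³/d
t = ΔV / Q = 2.002 × 10^7 m³ / 2.247 × 10^5 m³/d = 89.11 d

t ≈ 89.1 days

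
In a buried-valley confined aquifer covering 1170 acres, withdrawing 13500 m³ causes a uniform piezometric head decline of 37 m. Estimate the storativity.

A = 1170 acres = 4.735 × 10^6 m²
S = ΔV / (A × Δh) = 13500 m³ / (4.735 × 10^6 m² × 37 m) = 7.706 × 10^-5

S ≈ 7.7 × 10^-5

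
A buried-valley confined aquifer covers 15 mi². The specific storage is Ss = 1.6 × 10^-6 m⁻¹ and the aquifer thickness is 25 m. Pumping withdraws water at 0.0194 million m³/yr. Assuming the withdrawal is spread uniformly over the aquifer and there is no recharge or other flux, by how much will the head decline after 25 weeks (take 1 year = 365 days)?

S = Ss × b = 1.6 × 10^-6 m⁻¹ × 25 m = 4 × 10^-5
A = 15 mi² = 3.885 × 10^7 m²
Q = 0.0194 million m³/yr = 53.15 m³/d
t = 25 weeks = 175 d
ΔV = Q × t = 53.15 m³/d × 175 d = 9301 m³
Δh = ΔV / (S × A) = 9301 / (4 × 10^-5 × 3.885 × 10^7) = 5.985 m

Δh ≈ 5.99 m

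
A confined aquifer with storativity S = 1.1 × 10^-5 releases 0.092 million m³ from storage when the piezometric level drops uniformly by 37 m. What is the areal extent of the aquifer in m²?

A ≈ 2.26 × 10^8 m²

ΔV = 0.092 million m³ = 92000 m³
A = ΔV / (S × Δh) = 92000 / (1.1 × 10^-5 × 37) = 2.26 × 10^8 m²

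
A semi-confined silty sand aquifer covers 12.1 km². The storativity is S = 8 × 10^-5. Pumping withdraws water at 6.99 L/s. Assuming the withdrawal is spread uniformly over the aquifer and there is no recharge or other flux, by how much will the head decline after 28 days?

A = 12.1 km² = 1.21 × 10^7 m²
Q = 6.99 L/s = 603.9 m³/d
ΔV = Q × t = 603.9 m³/d × 28 d = 16910 m³
Δh = ΔV / (S × A) = 16910 / (8 × 10^-5 × 1.21 × 10^7) = 17.47 m

Δh ≈ 17.5 m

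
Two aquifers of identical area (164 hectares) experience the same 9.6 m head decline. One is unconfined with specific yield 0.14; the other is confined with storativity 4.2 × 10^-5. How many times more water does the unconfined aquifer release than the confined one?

A = 164 hectares = 1.64 × 10^6 m²
Unconfined: ΔV_u = Sy × A × Δh = 0.14 × 1.64 × 10^6 × 9.6 = 2.204 × 10^6 m³
Confined: ΔV_c = S × A × Δh = 4.2 × 10^-5 × 1.64 × 10^6 × 9.6 = 661.2 m³
Ratio = ΔV_u / ΔV_c = Sy / S = 0.14 / 4.2 × 10^-5 = 3333

ΔV_u / ΔV_c ≈ 3330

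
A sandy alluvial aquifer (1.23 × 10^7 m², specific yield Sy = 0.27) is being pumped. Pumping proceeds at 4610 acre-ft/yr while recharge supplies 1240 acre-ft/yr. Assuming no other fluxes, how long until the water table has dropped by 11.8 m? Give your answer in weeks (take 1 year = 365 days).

ΔV = Sy × A × Δh = 0.27 × 1.23 × 10^7 × 11.8 = 3.919 × 10^7 m³
Net withdrawal = 4610 − 1240 = 3370 acre-ft/yr = 11390 m³/d
t = ΔV / Q = 3.919 × 10^7 m³ / 11390 m³/d = 3441 d
t = 3441 d ≈ 491.6 weeks

t ≈ 492 weeks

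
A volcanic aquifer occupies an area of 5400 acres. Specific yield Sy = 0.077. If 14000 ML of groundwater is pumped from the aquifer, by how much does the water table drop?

A = 5400 acres = 2.185 × 10^7 m²
ΔV = 14000 ML = 1.4 × 10^7 m³
Δh = ΔV / (Sy × A) = 1.4 × 10^7 m³ / (0.077 × 2.185 × 10^7 m²) = 8.32 m

Δh ≈ 8.32 m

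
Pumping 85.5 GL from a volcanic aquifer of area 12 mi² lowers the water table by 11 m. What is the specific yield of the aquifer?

Sy ≈ 0.25

A = 12 mi² = 3.108 × 10^7 m²
ΔV = 85.5 GL = 8.55 × 10^7 m³
Sy = ΔV / (A × Δh) = 8.55 × 10^7 m³ / (3.108 × 10^7 m² × 11 m) = 0.2501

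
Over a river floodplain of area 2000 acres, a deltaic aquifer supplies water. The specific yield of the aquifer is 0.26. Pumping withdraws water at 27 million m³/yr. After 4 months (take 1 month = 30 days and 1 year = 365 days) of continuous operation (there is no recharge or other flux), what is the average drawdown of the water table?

A = 2000 acres = 8.094 × 10^6 m²
Q = 27 million m³/yr = 73970 m³/d
t = 4 months = 120 d
ΔV = Q × t = 73970 m³/d × 120 d = 8.877 × 10^6 m³
Δh = ΔV / (Sy × A) = 8.877 × 10^6 / (0.26 × 8.094 × 10^6) = 4.218 m

Δh ≈ 4.22 m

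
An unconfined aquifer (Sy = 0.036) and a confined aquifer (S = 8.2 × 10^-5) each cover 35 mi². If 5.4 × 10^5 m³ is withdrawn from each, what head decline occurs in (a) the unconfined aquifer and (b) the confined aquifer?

A = 35 mi² = 9.065 × 10^7 m²
Unconfined: Δh_u = ΔV/(Sy·A) = 5.4 × 10^5/(0.036 × 9.065 × 10^7) = 0.1655 m
Confined: Δh_c = ΔV/(S·A) = 5.4 × 10^5/(8.2 × 10^-5 × 9.065 × 10^7) = 72.65 m

Δh_u ≈ 0.165 m; Δh_c ≈ 72.6 m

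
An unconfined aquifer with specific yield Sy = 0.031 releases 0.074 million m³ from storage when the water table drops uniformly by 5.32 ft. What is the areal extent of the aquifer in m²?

A ≈ 1.47 × 10^6 m²

Δh = 5.32 ft = 1.622 m
ΔV = 0.074 million m³ = 74000 m³
A = ΔV / (Sy × Δh) = 74000 / (0.031 × 1.622) = 1.472 × 10^6 m²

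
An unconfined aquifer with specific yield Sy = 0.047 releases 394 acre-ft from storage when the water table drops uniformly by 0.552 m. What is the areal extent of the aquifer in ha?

ΔV = 394 acre-ft = 4.86 × 10^5 m³
A = ΔV / (Sy × Δh) = 4.86 × 10^5 / (0.047 × 0.552) = 1.873 × 10^7 m²
A = 1.873 × 10^7 m² = 1873 ha

A ≈ 1870 ha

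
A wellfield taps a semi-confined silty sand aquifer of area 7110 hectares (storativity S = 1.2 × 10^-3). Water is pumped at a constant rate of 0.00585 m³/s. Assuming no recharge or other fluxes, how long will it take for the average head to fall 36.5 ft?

t ≈ 1880 days

A = 7110 hectares = 7.11 × 10^7 m²
Δh = 36.5 ft = 11.13 m
ΔV = S × A × Δh = 0.0012 × 7.11 × 10^7 × 11.13 = 9.492 × 10^5 m³
Q = 0.00585 m³/s = 505.4 m³/d
t = ΔV / Q = 9.492 × 10^5 m³ / 505.4 m³/d = 1878 d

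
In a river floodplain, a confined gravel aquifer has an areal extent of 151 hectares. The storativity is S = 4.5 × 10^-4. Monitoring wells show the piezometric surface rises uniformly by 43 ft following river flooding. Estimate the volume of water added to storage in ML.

ΔV ≈ 8.91 ML

A = 151 hectares = 1.51 × 10^6 m²
Δh = 43 ft = 13.11 m
ΔV = S × A × Δh = 4.5 × 10^-4 × 1.51 × 10^6 m² × 13.11 m = 8906 m³
ΔV = 8906 m³ = 8.906 ML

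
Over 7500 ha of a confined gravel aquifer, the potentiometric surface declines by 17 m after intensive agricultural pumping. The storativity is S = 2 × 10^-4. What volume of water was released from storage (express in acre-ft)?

ΔV ≈ 207 acre-ft

A = 7500 ha = 7.5 × 10^7 m²
ΔV = S × A × Δh = 2 × 10^-4 × 7.5 × 10^7 m² × 17 m = 2.55 × 10^5 m³
ΔV = 2.55 × 10^5 m³ = 206.7 acre-ft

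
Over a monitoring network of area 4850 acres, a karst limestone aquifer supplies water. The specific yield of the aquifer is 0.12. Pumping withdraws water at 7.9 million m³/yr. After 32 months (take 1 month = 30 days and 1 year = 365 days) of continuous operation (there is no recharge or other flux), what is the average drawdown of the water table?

Δh ≈ 8.82 m

A = 4850 acres = 1.963 × 10^7 m²
Q = 7.9 million m³/yr = 21640 m³/d
t = 32 months = 960 d
ΔV = Q × t = 21640 m³/d × 960 d = 2.078 × 10^7 m³
Δh = ΔV / (Sy × A) = 2.078 × 10^7 / (0.12 × 1.963 × 10^7) = 8.822 m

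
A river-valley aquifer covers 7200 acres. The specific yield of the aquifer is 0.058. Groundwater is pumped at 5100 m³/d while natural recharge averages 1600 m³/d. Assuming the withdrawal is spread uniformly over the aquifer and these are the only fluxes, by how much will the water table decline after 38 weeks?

A = 7200 acres = 2.914 × 10^7 m²
Net abstraction = 5100 − 1600 = 3500 m³/d
t = 38 weeks = 266 d
ΔV = Q × t = 3500 m³/d × 266 d = 9.31 × 10^5 m³
Δh = ΔV / (Sy × A) = 9.31 × 10^5 / (0.058 × 2.914 × 10^7) = 0.5509 m

Δh ≈ 0.551 m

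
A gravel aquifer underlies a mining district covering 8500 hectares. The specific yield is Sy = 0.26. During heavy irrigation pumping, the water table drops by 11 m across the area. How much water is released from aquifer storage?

A = 8500 hectares = 8.5 × 10^7 m²
ΔV = Sy × A × Δh = 0.26 × 8.5 × 10^7 m² × 11 m = 2.431 × 10^8 m³

ΔV ≈ 2.43 × 10^8 m³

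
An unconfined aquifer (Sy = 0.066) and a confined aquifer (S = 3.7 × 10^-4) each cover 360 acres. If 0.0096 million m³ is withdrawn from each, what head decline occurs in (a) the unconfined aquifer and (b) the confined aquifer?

Δh_u ≈ 0.0998 m; Δh_c ≈ 17.8 m

A = 360 acres = 1.457 × 10^6 m²
ΔV = 0.0096 million m³ = 9600 m³
Unconfined: Δh_u = ΔV/(Sy·A) = 9600/(0.066 × 1.457 × 10^6) = 0.09984 m
Confined: Δh_c = ΔV/(S·A) = 9600/(3.7 × 10^-4 × 1.457 × 10^6) = 17.81 m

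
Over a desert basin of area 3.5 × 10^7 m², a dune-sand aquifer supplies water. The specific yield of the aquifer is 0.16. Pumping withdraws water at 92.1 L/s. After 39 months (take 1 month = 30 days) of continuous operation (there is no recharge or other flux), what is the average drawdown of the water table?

Q = 92.1 L/s = 7957 m³/d
t = 39 months = 1170 d
ΔV = Q × t = 7957 m³/d × 1170 d = 9.31 × 10^6 m³
Δh = ΔV / (Sy × A) = 9.31 × 10^6 / (0.16 × 3.5 × 10^7) = 1.663 m

Δh ≈ 1.66 m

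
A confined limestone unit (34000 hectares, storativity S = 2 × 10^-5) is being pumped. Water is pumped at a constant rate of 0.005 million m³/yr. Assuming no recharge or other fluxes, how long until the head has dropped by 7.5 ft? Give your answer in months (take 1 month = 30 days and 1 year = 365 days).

A = 34000 hectares = 3.4 × 10^8 m²
Δh = 7.5 ft = 2.286 m
ΔV = S × A × Δh = 2 × 10^-5 × 3.4 × 10^8 × 2.286 = 15540 m³
Q = 0.005 million m³/yr = 13.7 m³/d
t = ΔV / Q = 15540 m³ / 13.7 m³/d = 1135 d
t = 1135 d ≈ 37.83 months

t ≈ 37.8 months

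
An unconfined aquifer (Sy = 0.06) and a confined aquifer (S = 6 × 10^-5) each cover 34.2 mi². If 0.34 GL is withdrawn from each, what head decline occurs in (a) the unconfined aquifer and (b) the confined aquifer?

Δh_u ≈ 0.064 m; Δh_c ≈ 64 m

A = 34.2 mi² = 8.858 × 10^7 m²
ΔV = 0.34 GL = 3.4 × 10^5 m³
Unconfined: Δh_u = ΔV/(Sy·A) = 3.4 × 10^5/(0.06 × 8.858 × 10^7) = 0.06397 m
Confined: Δh_c = ΔV/(S·A) = 3.4 × 10^5/(6 × 10^-5 × 8.858 × 10^7) = 63.97 m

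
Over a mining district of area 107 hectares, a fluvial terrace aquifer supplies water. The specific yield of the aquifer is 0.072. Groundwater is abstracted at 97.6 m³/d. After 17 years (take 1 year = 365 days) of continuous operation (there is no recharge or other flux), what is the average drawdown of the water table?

A = 107 hectares = 1.07 × 10^6 m²
t = 17 years = 6205 d
ΔV = Q × t = 97.6 m³/d × 6205 d = 6.056 × 10^5 m³
Δh = ΔV / (Sy × A) = 6.056 × 10^5 / (0.072 × 1.07 × 10^6) = 7.861 m

Δh ≈ 7.86 m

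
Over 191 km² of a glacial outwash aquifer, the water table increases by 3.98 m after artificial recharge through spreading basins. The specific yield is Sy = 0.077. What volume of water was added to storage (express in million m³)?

A = 191 km² = 1.91 × 10^8 m²
ΔV = Sy × A × Δh = 0.077 × 1.91 × 10^8 m² × 3.98 m = 5.853 × 10^7 m³
ΔV = 5.853 × 10^7 m³ = 58.53 million m³

ΔV ≈ 58.5 million m³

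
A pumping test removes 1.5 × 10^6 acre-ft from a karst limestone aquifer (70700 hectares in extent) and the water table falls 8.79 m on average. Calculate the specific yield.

Sy ≈ 0.3

A = 70700 hectares = 7.07 × 10^8 m²
ΔV = 1.5 × 10^6 acre-ft = 1.85 × 10^9 m³
Sy = ΔV / (A × Δh) = 1.85 × 10^9 m³ / (7.07 × 10^8 m² × 8.79 m) = 0.2977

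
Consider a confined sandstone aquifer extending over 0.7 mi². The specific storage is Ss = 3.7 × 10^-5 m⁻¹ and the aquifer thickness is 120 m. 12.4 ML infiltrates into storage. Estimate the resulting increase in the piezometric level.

S = Ss × b = 3.7 × 10^-5 m⁻¹ × 120 m = 4.44 × 10^-3
A = 0.7 mi² = 1.813 × 10^6 m²
ΔV = 12.4 ML = 12400 m³
Δh = ΔV / (S × A) = 12400 m³ / (0.00444 × 1.813 × 10^6 m²) = 1.54 m

Δh ≈ 1.54 m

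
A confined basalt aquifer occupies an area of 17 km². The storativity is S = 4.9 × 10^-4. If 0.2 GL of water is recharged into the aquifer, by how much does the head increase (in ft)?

Δh ≈ 78.8 ft

A = 17 km² = 1.7 × 10^7 m²
ΔV = 0.2 GL = 2 × 10^5 m³
Δh = ΔV / (S × A) = 2 × 10^5 m³ / (4.9 × 10^-4 × 1.7 × 10^7 m²) = 24.01 m
Δh = 24.01 m = 78.77 ft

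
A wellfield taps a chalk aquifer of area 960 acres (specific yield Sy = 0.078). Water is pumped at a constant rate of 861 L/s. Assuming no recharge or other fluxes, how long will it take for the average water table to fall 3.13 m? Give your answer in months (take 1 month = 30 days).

A = 960 acres = 3.885 × 10^6 m²
ΔV = Sy × A × Δh = 0.078 × 3.885 × 10^6 × 3.13 = 9.485 × 10^5 m³
Q = 861 L/s = 74390 m³/d
t = ΔV / Q = 9.485 × 10^5 m³ / 74390 m³/d = 12.75 d
t = 12.75 d ≈ 0.425 months

t ≈ 0.425 months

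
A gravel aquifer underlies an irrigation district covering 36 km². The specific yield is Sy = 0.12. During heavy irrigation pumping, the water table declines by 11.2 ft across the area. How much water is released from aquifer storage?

A = 36 km² = 3.6 × 10^7 m²
Δh = 11.2 ft = 3.414 m
ΔV = Sy × A × Δh = 0.12 × 3.6 × 10^7 m² × 3.414 m = 1.475 × 10^7 m³

ΔV ≈ 1.47 × 10^7 m³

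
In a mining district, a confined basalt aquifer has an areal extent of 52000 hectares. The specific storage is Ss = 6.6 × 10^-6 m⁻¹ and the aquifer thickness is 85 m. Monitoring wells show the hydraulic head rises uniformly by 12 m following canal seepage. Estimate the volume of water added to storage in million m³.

S = Ss × b = 6.6 × 10^-6 m⁻¹ × 85 m = 5.61 × 10^-4
A = 52000 hectares = 5.2 × 10^8 m²
ΔV = S × A × Δh = 5.61 × 10^-4 × 5.2 × 10^8 m² × 12 m = 3.501 × 10^6 m³
ΔV = 3.501 × 10^6 m³ = 3.501 million m³

ΔV ≈ 3.5 million m³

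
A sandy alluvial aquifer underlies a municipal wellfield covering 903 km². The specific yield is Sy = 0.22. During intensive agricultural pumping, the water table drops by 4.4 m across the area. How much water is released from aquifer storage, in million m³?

ΔV ≈ 874 million m³

A = 903 km² = 9.03 × 10^8 m²
ΔV = Sy × A × Δh = 0.22 × 9.03 × 10^8 m² × 4.4 m = 8.741 × 10^8 m³
ΔV = 8.741 × 10^8 m³ = 874.1 million m³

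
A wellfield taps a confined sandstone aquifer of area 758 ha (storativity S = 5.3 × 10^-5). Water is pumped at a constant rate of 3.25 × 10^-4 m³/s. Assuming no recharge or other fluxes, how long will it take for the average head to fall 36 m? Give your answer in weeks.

t ≈ 73.6 weeks

A = 758 ha = 7.58 × 10^6 m²
ΔV = S × A × Δh = 5.3 × 10^-5 × 7.58 × 10^6 × 36 = 14460 m³
Q = 3.25 × 10^-4 m³/s = 28.08 m³/d
t = ΔV / Q = 14460 m³ / 28.08 m³/d = 515.1 d
t = 515.1 d ≈ 73.58 weeks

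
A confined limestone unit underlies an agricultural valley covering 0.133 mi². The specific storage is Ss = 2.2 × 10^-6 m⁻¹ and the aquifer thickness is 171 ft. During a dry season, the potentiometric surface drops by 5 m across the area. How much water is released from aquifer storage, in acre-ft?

ΔV ≈ 0.16 acre-ft

b = 171 ft = 52.12 m
S = Ss × b = 2.2 × 10^-6 m⁻¹ × 52.12 m = 1.147 × 10^-4
A = 0.133 mi² = 3.445 × 10^5 m²
ΔV = S × A × Δh = 1.147 × 10^-4 × 3.445 × 10^5 m² × 5 m = 197.5 m³
ΔV = 197.5 m³ = 0.1601 acre-ft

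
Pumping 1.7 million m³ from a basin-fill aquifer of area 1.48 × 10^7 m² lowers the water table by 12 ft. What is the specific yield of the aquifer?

Sy ≈ 0.031

Δh = 12 ft = 3.658 m
ΔV = 1.7 million m³ = 1.7 × 10^6 m³
Sy = ΔV / (A × Δh) = 1.7 × 10^6 m³ / (1.48 × 10^7 m² × 3.658 m) = 0.0314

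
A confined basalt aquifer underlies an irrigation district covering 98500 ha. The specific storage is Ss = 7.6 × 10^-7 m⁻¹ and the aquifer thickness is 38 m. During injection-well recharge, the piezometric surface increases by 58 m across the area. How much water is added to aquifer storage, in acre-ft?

S = Ss × b = 7.6 × 10^-7 m⁻¹ × 38 m = 2.888 × 10^-5
A = 98500 ha = 9.85 × 10^8 m²
ΔV = S × A × Δh = 2.888 × 10^-5 × 9.85 × 10^8 m² × 58 m = 1.65 × 10^6 m³
ΔV = 1.65 × 10^6 m³ = 1338 acre-ft

ΔV ≈ 1340 acre-ft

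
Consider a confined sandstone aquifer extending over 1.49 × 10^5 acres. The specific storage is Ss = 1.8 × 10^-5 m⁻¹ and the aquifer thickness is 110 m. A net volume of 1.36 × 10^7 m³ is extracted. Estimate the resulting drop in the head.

S = Ss × b = 1.8 × 10^-5 m⁻¹ × 110 m = 1.98 × 10^-3
A = 1.49 × 10^5 acres = 6.03 × 10^8 m²
Δh = ΔV / (S × A) = 1.36 × 10^7 m³ / (0.00198 × 6.03 × 10^8 m²) = 11.39 m

Δh ≈ 11.4 m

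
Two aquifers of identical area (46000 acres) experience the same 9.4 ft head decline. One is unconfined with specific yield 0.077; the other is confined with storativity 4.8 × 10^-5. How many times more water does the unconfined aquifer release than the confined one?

A = 46000 acres = 1.862 × 10^8 m²
Δh = 9.4 ft = 2.865 m
Unconfined: ΔV_u = Sy × A × Δh = 0.077 × 1.862 × 10^8 × 2.865 = 4.107 × 10^7 m³
Confined: ΔV_c = S × A × Δh = 4.8 × 10^-5 × 1.862 × 10^8 × 2.865 = 25600 m³
Ratio = ΔV_u / ΔV_c = Sy / S = 0.077 / 4.8 × 10^-5 = 1604

ΔV_u / ΔV_c ≈ 1600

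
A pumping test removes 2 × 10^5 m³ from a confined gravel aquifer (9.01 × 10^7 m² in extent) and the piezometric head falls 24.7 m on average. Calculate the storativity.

S ≈ 9 × 10^-5

S = ΔV / (A × Δh) = 2 × 10^5 m³ / (9.01 × 10^7 m² × 24.7 m) = 8.987 × 10^-5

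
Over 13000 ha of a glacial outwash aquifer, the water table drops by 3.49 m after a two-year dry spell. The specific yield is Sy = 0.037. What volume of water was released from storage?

ΔV ≈ 1.68 × 10^7 m³

A = 13000 ha = 1.3 × 10^8 m²
ΔV = Sy × A × Δh = 0.037 × 1.3 × 10^8 m² × 3.49 m = 1.679 × 10^7 m³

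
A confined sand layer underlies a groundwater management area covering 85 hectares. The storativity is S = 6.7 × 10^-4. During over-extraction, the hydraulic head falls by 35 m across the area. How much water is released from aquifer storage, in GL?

ΔV ≈ 0.0199 GL

A = 85 hectares = 8.5 × 10^5 m²
ΔV = S × A × Δh = 6.7 × 10^-4 × 8.5 × 10^5 m² × 35 m = 19930 m³
ΔV = 19930 m³ = 0.01993 GL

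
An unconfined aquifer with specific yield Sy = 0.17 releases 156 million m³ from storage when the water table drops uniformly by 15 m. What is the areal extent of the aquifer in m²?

A ≈ 6.12 × 10^7 m²

ΔV = 156 million m³ = 1.56 × 10^8 m³
A = ΔV / (Sy × Δh) = 1.56 × 10^8 / (0.17 × 15) = 6.118 × 10^7 m²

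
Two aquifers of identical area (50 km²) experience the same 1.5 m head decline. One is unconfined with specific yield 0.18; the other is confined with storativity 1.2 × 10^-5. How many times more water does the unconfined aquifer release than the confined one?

A = 50 km² = 5 × 10^7 m²
Unconfined: ΔV_u = Sy × A × Δh = 0.18 × 5 × 10^7 × 1.5 = 1.35 × 10^7 m³
Confined: ΔV_c = S × A × Δh = 1.2 × 10^-5 × 5 × 10^7 × 1.5 = 900 m³
Ratio = ΔV_u / ΔV_c = Sy / S = 0.18 / 1.2 × 10^-5 = 15000

ΔV_u / ΔV_c ≈ 15000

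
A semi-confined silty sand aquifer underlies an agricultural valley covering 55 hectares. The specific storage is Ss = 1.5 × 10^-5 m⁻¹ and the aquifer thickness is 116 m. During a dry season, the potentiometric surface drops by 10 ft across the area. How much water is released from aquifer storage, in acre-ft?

S = Ss × b = 1.5 × 10^-5 m⁻¹ × 116 m = 1.74 × 10^-3
A = 55 hectares = 5.5 × 10^5 m²
Δh = 10 ft = 3.048 m
ΔV = S × A × Δh = 0.00174 × 5.5 × 10^5 m² × 3.048 m = 2917 m³
ΔV = 2917 m³ = 2.365 acre-ft

ΔV ≈ 2.36 acre-ft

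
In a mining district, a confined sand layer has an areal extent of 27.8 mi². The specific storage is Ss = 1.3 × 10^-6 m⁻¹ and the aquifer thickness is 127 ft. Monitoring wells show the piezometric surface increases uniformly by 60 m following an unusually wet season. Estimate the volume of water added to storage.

b = 127 ft = 38.71 m
S = Ss × b = 1.3 × 10^-6 m⁻¹ × 38.71 m = 5.032 × 10^-5
A = 27.8 mi² = 7.2 × 10^7 m²
ΔV = S × A × Δh = 5.032 × 10^-5 × 7.2 × 10^7 m² × 60 m = 2.174 × 10^5 m³

ΔV ≈ 2.17 × 10^5 m³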